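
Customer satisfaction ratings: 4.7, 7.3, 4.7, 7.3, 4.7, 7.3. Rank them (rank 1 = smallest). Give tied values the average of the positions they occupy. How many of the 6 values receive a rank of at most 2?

Sorted (ascending): 4.7, 4.7, 4.7, 7.3, 7.3, 7.3
The 3 values of 4.7 occupy positions 1–3 → average rank 2.
The 3 values of 7.3 occupy positions 4–6 → average rank 5.
Ranks ≤ 2: {2, 2, 2} → 3 values.

3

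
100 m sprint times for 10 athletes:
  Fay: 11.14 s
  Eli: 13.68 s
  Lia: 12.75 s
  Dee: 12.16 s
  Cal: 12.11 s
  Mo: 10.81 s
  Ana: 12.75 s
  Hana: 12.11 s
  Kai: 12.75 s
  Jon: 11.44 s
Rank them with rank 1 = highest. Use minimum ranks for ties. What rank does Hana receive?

6

Sorted (descending): 13.68, 12.75, 12.75, 12.75, 12.16, 12.11, 12.11, 11.44, 11.14, 10.81
The 3 values of 12.75 occupy positions 2–4 → each gets rank 2.
The 2 values of 12.11 occupy positions 6–7 → each gets rank 6.
Hana has value 12.11 s → rank 6.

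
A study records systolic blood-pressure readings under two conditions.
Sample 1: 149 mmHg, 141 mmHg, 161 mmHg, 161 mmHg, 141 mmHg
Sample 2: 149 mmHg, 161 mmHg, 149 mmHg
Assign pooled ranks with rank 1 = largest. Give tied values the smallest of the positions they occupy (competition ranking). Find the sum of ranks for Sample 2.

Sorted (descending): 161, 161, 161, 149, 149, 149, 141, 141
The 3 values of 161 occupy positions 1–3 → each gets rank 1.
The 3 values of 149 occupy positions 4–6 → each gets rank 4.
The 2 values of 141 occupy positions 7–8 → each gets rank 7.
Sample 2 values → pooled ranks: 149→4, 161→1, 149→4
Rank sum = 4 + 1 + 4 = 9

9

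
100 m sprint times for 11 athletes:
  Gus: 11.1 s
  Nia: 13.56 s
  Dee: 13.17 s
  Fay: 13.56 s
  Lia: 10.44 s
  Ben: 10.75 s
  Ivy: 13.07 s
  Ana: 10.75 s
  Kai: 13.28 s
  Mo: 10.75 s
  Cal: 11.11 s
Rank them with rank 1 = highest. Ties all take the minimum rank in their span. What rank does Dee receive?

Sorted (descending): 13.56, 13.56, 13.28, 13.17, 13.07, 11.11, 11.1, 10.75, 10.75, 10.75, 10.44
The 2 values of 13.56 occupy positions 1–2 → each gets rank 1.
The 3 values of 10.75 occupy positions 8–10 → each gets rank 8.
Dee has value 13.17 s → rank 4.

4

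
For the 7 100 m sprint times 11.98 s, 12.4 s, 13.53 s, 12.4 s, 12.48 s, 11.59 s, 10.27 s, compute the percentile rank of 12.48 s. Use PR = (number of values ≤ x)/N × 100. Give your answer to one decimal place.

N = 7.
Strictly below 12.48: 5. Equal to 12.48: 1.
PR = 6/7 × 100 = 85.7

85.7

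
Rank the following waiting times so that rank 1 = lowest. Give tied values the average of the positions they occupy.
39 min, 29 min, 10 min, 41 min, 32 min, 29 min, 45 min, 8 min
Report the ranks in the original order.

Sorted (ascending): 8, 10, 29, 29, 32, 39, 41, 45
The 2 values of 29 occupy positions 3–4 → average rank (3+4)/2 = 3.5.

6, 3.5, 2, 7, 5, 3.5, 8, 1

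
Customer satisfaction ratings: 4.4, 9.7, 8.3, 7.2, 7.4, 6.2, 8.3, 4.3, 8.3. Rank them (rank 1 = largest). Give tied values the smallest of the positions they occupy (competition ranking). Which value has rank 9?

4.3

Sorted (descending): 9.7, 8.3, 8.3, 8.3, 7.4, 7.2, 6.2, 4.4, 4.3
The 3 values of 8.3 occupy positions 2–4 → each gets rank 2.
Rank 9 → value 4.3.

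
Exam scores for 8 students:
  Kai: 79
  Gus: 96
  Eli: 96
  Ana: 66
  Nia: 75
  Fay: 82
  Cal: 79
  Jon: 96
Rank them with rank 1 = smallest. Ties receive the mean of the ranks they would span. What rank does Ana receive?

1

Sorted (ascending): 66, 75, 79, 79, 82, 96, 96, 96
The 2 values of 79 occupy positions 3–4 → average rank (3+4)/2 = 3.5.
The 3 values of 96 occupy positions 6–8 → average rank 7.
Ana has value 66 → rank 1.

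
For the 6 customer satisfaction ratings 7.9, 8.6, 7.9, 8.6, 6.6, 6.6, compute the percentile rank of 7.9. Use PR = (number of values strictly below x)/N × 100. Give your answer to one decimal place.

33.3

N = 6.
Strictly below 7.9: 2. Equal to 7.9: 2.
PR = 2/6 × 100 = 33.3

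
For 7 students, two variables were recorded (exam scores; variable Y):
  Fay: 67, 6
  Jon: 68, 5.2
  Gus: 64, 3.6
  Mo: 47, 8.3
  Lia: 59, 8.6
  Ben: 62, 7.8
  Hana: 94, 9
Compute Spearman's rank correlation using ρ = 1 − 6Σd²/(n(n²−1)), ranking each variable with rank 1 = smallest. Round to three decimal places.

Ranks of variable 1: 5, 6, 4, 1, 2, 3, 7
Ranks of variable 2: 3, 2, 1, 5, 6, 4, 7
d = r₁ − r₂: 2, 4, 3, -4, -4, -1, 0
d²: 4, 16, 9, 16, 16, 1, 0; Σd² = 62
ρ = 1 − 6·62/(7·48) = 1 − 372/336 = -0.107

-0.107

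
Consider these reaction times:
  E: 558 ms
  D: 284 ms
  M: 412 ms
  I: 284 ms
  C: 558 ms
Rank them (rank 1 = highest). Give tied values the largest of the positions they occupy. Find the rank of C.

Sorted (descending): 558, 558, 412, 284, 284
The 2 values of 558 occupy positions 1–2 → each gets rank 2.
The 2 values of 284 occupy positions 4–5 → each gets rank 5.
C has value 558 ms → rank 2.

2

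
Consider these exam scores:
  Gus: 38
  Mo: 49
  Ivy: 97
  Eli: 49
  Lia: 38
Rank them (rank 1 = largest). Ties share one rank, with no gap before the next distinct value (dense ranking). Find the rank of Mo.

2

Sorted (descending): 97, 49, 49, 38, 38
The 2 values of 49 share dense rank 2.
The 2 values of 38 share dense rank 3.
Remaining distinct values take the next consecutive integers.
Mo has value 49 → rank 2.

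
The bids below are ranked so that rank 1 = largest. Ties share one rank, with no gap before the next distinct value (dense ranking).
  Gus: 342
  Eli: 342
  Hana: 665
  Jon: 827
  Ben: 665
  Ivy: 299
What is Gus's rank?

3

Sorted (descending): 827, 665, 665, 342, 342, 299
The 2 values of 665 share dense rank 2.
The 2 values of 342 share dense rank 3.
Remaining distinct values take the next consecutive integers.
Gus has value 342 → rank 3.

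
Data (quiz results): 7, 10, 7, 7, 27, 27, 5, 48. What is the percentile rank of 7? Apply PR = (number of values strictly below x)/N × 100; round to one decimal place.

N = 8.
Strictly below 7: 1. Equal to 7: 3.
PR = 1/8 × 100 = 12.5

12.5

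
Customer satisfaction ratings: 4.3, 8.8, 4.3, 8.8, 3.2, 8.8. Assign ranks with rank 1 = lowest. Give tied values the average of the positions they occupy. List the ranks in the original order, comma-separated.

2.5, 5, 2.5, 5, 1, 5

Sorted (ascending): 3.2, 4.3, 4.3, 8.8, 8.8, 8.8
The 2 values of 4.3 occupy positions 2–3 → average rank (2+3)/2 = 2.5.
The 3 values of 8.8 occupy positions 4–6 → average rank 5.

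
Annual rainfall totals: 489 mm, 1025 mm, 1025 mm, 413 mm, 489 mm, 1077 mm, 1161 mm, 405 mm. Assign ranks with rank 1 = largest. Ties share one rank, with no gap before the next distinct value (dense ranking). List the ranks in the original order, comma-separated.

4, 3, 3, 5, 4, 2, 1, 6

Sorted (descending): 1161, 1077, 1025, 1025, 489, 489, 413, 405
The 2 values of 1025 share dense rank 3.
The 2 values of 489 share dense rank 4.
Remaining distinct values take the next consecutive integers.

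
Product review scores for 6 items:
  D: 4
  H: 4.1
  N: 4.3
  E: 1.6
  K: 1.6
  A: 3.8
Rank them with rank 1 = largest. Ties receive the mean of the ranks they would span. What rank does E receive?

Sorted (descending): 4.3, 4.1, 4, 3.8, 1.6, 1.6
The 2 values of 1.6 occupy positions 5–6 → average rank (5+6)/2 = 5.5.
E has value 1.6 → rank 5.5.

5.5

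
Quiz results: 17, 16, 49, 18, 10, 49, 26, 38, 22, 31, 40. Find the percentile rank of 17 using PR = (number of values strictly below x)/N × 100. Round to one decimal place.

18.2

N = 11.
Strictly below 17: 2. Equal to 17: 1.
PR = 2/11 × 100 = 18.2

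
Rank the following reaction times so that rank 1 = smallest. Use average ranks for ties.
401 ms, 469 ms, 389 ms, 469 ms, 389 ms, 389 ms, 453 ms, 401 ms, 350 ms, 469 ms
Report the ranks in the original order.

5.5, 9, 3, 9, 3, 3, 7, 5.5, 1, 9

Sorted (ascending): 350, 389, 389, 389, 401, 401, 453, 469, 469, 469
The 3 values of 389 occupy positions 2–4 → average rank 3.
The 2 values of 401 occupy positions 5–6 → average rank (5+6)/2 = 5.5.
The 3 values of 469 occupy positions 8–10 → average rank 9.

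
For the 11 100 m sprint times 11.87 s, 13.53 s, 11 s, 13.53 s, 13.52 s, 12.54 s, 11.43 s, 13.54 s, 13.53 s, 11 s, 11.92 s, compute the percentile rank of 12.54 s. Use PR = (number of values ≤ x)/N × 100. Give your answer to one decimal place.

N = 11.
Strictly below 12.54: 5. Equal to 12.54: 1.
PR = 6/11 × 100 = 54.5

54.5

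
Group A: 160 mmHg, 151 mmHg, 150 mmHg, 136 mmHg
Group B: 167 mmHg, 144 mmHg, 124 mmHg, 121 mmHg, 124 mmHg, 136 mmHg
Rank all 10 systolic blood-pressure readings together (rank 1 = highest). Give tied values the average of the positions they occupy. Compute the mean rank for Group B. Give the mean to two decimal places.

6.58

Sorted (descending): 167, 160, 151, 150, 144, 136, 136, 124, 124, 121
The 2 values of 136 occupy positions 6–7 → average rank (6+7)/2 = 6.5.
The 2 values of 124 occupy positions 8–9 → average rank (8+9)/2 = 8.5.
Group B values → pooled ranks: 167→1, 144→5, 124→8.5, 121→10, 124→8.5, 136→6.5
Mean rank = (1 + 5 + 8.5 + 10 + 8.5 + 6.5) / 6 = 6.58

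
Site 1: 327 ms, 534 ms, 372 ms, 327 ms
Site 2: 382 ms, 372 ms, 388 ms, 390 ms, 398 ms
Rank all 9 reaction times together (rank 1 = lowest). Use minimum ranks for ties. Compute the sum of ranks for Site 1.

14

Sorted (ascending): 327, 327, 372, 372, 382, 388, 390, 398, 534
The 2 values of 327 occupy positions 1–2 → each gets rank 1.
The 2 values of 372 occupy positions 3–4 → each gets rank 3.
Site 1 values → pooled ranks: 327→1, 534→9, 372→3, 327→1
Rank sum = 1 + 9 + 3 + 1 = 14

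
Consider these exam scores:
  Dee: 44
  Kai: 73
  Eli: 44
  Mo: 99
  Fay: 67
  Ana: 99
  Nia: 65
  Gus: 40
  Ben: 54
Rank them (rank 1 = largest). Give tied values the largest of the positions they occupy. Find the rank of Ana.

2

Sorted (descending): 99, 99, 73, 67, 65, 54, 44, 44, 40
The 2 values of 99 occupy positions 1–2 → each gets rank 2.
The 2 values of 44 occupy positions 7–8 → each gets rank 8.
Ana has value 99 → rank 2.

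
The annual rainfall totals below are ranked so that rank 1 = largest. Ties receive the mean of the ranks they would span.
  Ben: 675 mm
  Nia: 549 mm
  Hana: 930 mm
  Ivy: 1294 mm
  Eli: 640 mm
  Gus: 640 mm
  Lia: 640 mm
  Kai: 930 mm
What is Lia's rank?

6

Sorted (descending): 1294, 930, 930, 675, 640, 640, 640, 549
The 2 values of 930 occupy positions 2–3 → average rank (2+3)/2 = 2.5.
The 3 values of 640 occupy positions 5–7 → average rank 6.
Lia has value 640 mm → rank 6.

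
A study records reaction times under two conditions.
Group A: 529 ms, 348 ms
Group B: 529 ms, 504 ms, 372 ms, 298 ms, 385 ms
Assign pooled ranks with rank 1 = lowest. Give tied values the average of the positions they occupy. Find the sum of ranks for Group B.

Sorted (ascending): 298, 348, 372, 385, 504, 529, 529
The 2 values of 529 occupy positions 6–7 → average rank (6+7)/2 = 6.5.
Group B values → pooled ranks: 529→6.5, 504→5, 372→3, 298→1, 385→4
Rank sum = 6.5 + 5 + 3 + 1 + 4 = 19.5

19.5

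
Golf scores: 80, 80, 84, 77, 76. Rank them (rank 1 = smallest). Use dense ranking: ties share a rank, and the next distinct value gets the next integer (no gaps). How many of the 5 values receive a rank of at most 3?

Sorted (ascending): 76, 77, 80, 80, 84
The 2 values of 80 share dense rank 3.
Remaining distinct values take the next consecutive integers.
Ranks ≤ 3: {1, 2, 3, 3} → 4 values.

4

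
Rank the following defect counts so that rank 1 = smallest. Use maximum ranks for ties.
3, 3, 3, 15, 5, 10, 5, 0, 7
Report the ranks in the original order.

4, 4, 4, 9, 6, 8, 6, 1, 7

Sorted (ascending): 0, 3, 3, 3, 5, 5, 7, 10, 15
The 3 values of 3 occupy positions 2–4 → each gets rank 4.
The 2 values of 5 occupy positions 5–6 → each gets rank 6.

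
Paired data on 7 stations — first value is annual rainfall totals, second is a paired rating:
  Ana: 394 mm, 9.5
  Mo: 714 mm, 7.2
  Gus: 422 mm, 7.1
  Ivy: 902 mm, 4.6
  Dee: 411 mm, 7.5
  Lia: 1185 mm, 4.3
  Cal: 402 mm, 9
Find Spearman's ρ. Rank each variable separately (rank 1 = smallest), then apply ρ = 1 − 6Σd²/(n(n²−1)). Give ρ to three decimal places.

-0.964

Ranks of variable 1: 1, 5, 4, 6, 3, 7, 2
Ranks of variable 2: 7, 4, 3, 2, 5, 1, 6
d = r₁ − r₂: -6, 1, 1, 4, -2, 6, -4
d²: 36, 1, 1, 16, 4, 36, 16; Σd² = 110
ρ = 1 − 6·110/(7·48) = 1 − 660/336 = -0.964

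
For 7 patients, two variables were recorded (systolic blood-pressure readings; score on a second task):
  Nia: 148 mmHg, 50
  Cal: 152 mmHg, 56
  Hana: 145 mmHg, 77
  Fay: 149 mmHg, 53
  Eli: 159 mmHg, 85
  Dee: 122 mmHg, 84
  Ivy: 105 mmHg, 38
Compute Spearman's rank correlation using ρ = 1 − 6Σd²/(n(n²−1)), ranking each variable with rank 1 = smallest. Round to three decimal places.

0.429

Ranks of variable 1: 4, 6, 3, 5, 7, 2, 1
Ranks of variable 2: 2, 4, 5, 3, 7, 6, 1
d = r₁ − r₂: 2, 2, -2, 2, 0, -4, 0
d²: 4, 4, 4, 4, 0, 16, 0; Σd² = 32
ρ = 1 − 6·32/(7·48) = 1 − 192/336 = 0.429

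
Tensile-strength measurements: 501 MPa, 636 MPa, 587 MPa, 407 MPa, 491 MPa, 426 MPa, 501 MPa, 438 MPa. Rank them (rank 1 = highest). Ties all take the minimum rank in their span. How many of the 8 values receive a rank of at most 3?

4

Sorted (descending): 636, 587, 501, 501, 491, 438, 426, 407
The 2 values of 501 occupy positions 3–4 → each gets rank 3.
Ranks ≤ 3: {1, 2, 3, 3} → 4 values.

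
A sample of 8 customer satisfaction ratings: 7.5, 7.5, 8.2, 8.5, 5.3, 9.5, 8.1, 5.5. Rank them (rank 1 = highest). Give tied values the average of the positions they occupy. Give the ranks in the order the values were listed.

Sorted (descending): 9.5, 8.5, 8.2, 8.1, 7.5, 7.5, 5.5, 5.3
The 2 values of 7.5 occupy positions 5–6 → average rank (5+6)/2 = 5.5.

5.5, 5.5, 3, 2, 8, 1, 4, 7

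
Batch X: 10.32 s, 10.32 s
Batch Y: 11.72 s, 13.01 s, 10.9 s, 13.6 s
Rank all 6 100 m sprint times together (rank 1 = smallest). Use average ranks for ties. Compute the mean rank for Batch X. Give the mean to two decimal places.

1.50

Sorted (ascending): 10.32, 10.32, 10.9, 11.72, 13.01, 13.6
The 2 values of 10.32 occupy positions 1–2 → average rank (1+2)/2 = 1.5.
Batch X values → pooled ranks: 10.32→1.5, 10.32→1.5
Mean rank = (1.5 + 1.5) / 2 = 1.50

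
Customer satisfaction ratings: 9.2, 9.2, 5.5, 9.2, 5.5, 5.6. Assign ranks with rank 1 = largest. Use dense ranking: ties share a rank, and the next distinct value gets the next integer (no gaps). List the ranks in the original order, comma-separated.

Sorted (descending): 9.2, 9.2, 9.2, 5.6, 5.5, 5.5
The 3 values of 9.2 share dense rank 1.
The 2 values of 5.5 share dense rank 3.
Remaining distinct values take the next consecutive integers.

1, 1, 3, 1, 3, 2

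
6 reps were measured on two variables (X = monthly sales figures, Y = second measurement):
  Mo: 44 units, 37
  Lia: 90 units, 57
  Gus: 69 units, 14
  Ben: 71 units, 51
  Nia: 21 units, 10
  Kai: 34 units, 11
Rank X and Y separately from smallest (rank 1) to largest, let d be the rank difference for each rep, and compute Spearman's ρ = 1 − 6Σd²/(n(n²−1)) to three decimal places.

0.943

Ranks of variable 1: 3, 6, 4, 5, 1, 2
Ranks of variable 2: 4, 6, 3, 5, 1, 2
d = r₁ − r₂: -1, 0, 1, 0, 0, 0
d²: 1, 0, 1, 0, 0, 0; Σd² = 2
ρ = 1 − 6·2/(6·35) = 1 − 12/210 = 0.943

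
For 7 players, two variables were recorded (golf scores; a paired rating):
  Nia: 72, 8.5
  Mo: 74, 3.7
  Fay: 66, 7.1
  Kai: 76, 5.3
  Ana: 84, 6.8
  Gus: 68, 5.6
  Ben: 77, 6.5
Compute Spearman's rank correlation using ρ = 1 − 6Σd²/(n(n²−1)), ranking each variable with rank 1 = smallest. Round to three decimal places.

Ranks of variable 1: 3, 4, 1, 5, 7, 2, 6
Ranks of variable 2: 7, 1, 6, 2, 5, 3, 4
d = r₁ − r₂: -4, 3, -5, 3, 2, -1, 2
d²: 16, 9, 25, 9, 4, 1, 4; Σd² = 68
ρ = 1 − 6·68/(7·48) = 1 − 408/336 = -0.214

-0.214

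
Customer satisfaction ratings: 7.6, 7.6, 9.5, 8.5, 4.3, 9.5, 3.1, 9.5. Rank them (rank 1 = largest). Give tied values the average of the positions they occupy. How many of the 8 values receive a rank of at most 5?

4

Sorted (descending): 9.5, 9.5, 9.5, 8.5, 7.6, 7.6, 4.3, 3.1
The 3 values of 9.5 occupy positions 1–3 → average rank 2.
The 2 values of 7.6 occupy positions 5–6 → average rank (5+6)/2 = 5.5.
Ranks ≤ 5: {2, 2, 2, 4} → 4 values.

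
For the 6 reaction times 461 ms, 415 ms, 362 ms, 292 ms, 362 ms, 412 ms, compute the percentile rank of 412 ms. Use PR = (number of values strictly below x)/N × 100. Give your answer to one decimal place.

N = 6.
Strictly below 412: 3. Equal to 412: 1.
PR = 3/6 × 100 = 50.0

50.0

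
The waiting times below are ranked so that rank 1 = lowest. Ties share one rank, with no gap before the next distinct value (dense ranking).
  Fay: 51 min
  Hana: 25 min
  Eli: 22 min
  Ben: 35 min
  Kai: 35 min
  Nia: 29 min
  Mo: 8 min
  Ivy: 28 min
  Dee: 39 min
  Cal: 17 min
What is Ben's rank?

Sorted (ascending): 8, 17, 22, 25, 28, 29, 35, 35, 39, 51
The 2 values of 35 share dense rank 7.
Remaining distinct values take the next consecutive integers.
Ben has value 35 min → rank 7.

7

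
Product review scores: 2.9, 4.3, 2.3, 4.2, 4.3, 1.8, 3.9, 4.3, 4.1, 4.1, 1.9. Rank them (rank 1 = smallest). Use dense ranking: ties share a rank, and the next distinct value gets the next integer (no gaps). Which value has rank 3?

2.3

Sorted (ascending): 1.8, 1.9, 2.3, 2.9, 3.9, 4.1, 4.1, 4.2, 4.3, 4.3, 4.3
The 2 values of 4.1 share dense rank 6.
The 3 values of 4.3 share dense rank 8.
Remaining distinct values take the next consecutive integers.
Rank 3 → value 2.3.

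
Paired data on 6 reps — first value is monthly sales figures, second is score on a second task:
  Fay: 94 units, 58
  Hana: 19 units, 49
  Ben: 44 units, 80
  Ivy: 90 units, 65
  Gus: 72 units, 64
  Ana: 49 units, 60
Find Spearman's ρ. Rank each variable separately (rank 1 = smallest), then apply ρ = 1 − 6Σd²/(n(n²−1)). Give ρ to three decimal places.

0.086

Ranks of variable 1: 6, 1, 2, 5, 4, 3
Ranks of variable 2: 2, 1, 6, 5, 4, 3
d = r₁ − r₂: 4, 0, -4, 0, 0, 0
d²: 16, 0, 16, 0, 0, 0; Σd² = 32
ρ = 1 − 6·32/(6·35) = 1 − 192/210 = 0.086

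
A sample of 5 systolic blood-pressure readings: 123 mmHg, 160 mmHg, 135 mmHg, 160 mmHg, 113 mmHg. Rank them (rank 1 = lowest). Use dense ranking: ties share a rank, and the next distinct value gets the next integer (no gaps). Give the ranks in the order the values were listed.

Sorted (ascending): 113, 123, 135, 160, 160
The 2 values of 160 share dense rank 4.
Remaining distinct values take the next consecutive integers.

2, 4, 3, 4, 1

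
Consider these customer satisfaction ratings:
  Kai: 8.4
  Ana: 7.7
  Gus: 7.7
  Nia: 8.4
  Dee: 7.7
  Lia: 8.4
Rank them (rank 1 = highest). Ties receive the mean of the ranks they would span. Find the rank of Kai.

2

Sorted (descending): 8.4, 8.4, 8.4, 7.7, 7.7, 7.7
The 3 values of 8.4 occupy positions 1–3 → average rank 2.
The 3 values of 7.7 occupy positions 4–6 → average rank 5.
Kai has value 8.4 → rank 2.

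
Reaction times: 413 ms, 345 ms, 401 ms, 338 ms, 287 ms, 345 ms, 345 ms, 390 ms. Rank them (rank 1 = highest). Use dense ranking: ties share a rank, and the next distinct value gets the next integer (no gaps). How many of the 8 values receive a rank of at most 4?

Sorted (descending): 413, 401, 390, 345, 345, 345, 338, 287
The 3 values of 345 share dense rank 4.
Remaining distinct values take the next consecutive integers.
Ranks ≤ 4: {1, 2, 3, 4, 4, 4} → 6 values.

6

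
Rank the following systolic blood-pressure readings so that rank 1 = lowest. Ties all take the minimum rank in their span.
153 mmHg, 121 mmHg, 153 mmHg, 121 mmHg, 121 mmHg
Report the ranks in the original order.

Sorted (ascending): 121, 121, 121, 153, 153
The 3 values of 121 occupy positions 1–3 → each gets rank 1.
The 2 values of 153 occupy positions 4–5 → each gets rank 4.

4, 1, 4, 1, 1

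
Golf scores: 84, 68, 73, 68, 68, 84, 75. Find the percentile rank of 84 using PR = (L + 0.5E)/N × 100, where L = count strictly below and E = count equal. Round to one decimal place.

85.7

N = 7.
Strictly below 84: 5. Equal to 84: 2.
PR = (5 + 0.5·2)/7 × 100 = 85.7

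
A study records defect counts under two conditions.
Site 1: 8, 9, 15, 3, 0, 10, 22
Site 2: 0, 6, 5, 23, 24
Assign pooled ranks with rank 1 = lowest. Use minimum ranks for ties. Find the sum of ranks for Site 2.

Sorted (ascending): 0, 0, 3, 5, 6, 8, 9, 10, 15, 22, 23, 24
The 2 values of 0 occupy positions 1–2 → each gets rank 1.
Site 2 values → pooled ranks: 0→1, 6→5, 5→4, 23→11, 24→12
Rank sum = 1 + 5 + 4 + 11 + 12 = 33

33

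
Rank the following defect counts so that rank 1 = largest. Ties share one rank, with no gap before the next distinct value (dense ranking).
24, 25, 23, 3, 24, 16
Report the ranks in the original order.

Sorted (descending): 25, 24, 24, 23, 16, 3
The 2 values of 24 share dense rank 2.
Remaining distinct values take the next consecutive integers.

2, 1, 3, 5, 2, 4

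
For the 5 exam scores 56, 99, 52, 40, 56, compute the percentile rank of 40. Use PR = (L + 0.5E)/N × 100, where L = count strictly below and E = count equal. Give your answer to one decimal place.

10.0

N = 5.
Strictly below 40: 0. Equal to 40: 1.
PR = (0 + 0.5·1)/5 × 100 = 10.0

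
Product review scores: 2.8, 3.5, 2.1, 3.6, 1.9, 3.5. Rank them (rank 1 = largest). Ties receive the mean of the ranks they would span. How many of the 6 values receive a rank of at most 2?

1

Sorted (descending): 3.6, 3.5, 3.5, 2.8, 2.1, 1.9
The 2 values of 3.5 occupy positions 2–3 → average rank (2+3)/2 = 2.5.
Ranks ≤ 2: {1} → 1 value.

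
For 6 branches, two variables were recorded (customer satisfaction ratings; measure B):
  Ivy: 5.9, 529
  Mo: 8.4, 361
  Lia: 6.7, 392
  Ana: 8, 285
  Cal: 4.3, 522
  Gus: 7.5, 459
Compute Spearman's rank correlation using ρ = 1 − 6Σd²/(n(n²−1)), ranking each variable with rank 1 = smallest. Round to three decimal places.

-0.829

Ranks of variable 1: 2, 6, 3, 5, 1, 4
Ranks of variable 2: 6, 2, 3, 1, 5, 4
d = r₁ − r₂: -4, 4, 0, 4, -4, 0
d²: 16, 16, 0, 16, 16, 0; Σd² = 64
ρ = 1 − 6·64/(6·35) = 1 − 384/210 = -0.829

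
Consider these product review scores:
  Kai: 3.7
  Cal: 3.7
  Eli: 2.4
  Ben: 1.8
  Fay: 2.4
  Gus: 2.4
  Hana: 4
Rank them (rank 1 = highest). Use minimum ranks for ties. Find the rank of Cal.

2

Sorted (descending): 4, 3.7, 3.7, 2.4, 2.4, 2.4, 1.8
The 2 values of 3.7 occupy positions 2–3 → each gets rank 2.
The 3 values of 2.4 occupy positions 4–6 → each gets rank 4.
Cal has value 3.7 → rank 2.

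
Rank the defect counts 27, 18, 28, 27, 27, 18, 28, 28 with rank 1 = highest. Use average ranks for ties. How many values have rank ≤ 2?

3

Sorted (descending): 28, 28, 28, 27, 27, 27, 18, 18
The 3 values of 28 occupy positions 1–3 → average rank 2.
The 3 values of 27 occupy positions 4–6 → average rank 5.
The 2 values of 18 occupy positions 7–8 → average rank (7+8)/2 = 7.5.
Ranks ≤ 2: {2, 2, 2} → 3 values.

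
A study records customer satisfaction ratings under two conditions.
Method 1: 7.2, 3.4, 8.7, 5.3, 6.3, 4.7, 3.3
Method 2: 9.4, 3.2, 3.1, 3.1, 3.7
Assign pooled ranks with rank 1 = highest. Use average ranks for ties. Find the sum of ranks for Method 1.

Sorted (descending): 9.4, 8.7, 7.2, 6.3, 5.3, 4.7, 3.7, 3.4, 3.3, 3.2, 3.1, 3.1
The 2 values of 3.1 occupy positions 11–12 → average rank (11+12)/2 = 11.5.
Method 1 values → pooled ranks: 7.2→3, 3.4→8, 8.7→2, 5.3→5, 6.3→4, 4.7→6, 3.3→9
Rank sum = 3 + 8 + 2 + 5 + 4 + 6 + 9 = 37

37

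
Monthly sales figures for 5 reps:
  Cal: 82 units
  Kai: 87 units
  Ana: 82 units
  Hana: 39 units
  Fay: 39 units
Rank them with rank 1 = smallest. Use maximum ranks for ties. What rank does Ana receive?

Sorted (ascending): 39, 39, 82, 82, 87
The 2 values of 39 occupy positions 1–2 → each gets rank 2.
The 2 values of 82 occupy positions 3–4 → each gets rank 4.
Ana has value 82 units → rank 4.

4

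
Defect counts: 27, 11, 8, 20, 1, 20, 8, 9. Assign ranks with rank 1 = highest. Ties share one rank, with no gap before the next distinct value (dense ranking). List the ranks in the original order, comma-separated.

1, 3, 5, 2, 6, 2, 5, 4

Sorted (descending): 27, 20, 20, 11, 9, 8, 8, 1
The 2 values of 20 share dense rank 2.
The 2 values of 8 share dense rank 5.
Remaining distinct values take the next consecutive integers.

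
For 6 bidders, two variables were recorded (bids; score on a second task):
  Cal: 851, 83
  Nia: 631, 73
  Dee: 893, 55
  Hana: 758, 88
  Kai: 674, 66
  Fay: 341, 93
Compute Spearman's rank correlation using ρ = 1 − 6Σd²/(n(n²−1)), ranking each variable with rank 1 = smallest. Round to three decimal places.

Ranks of variable 1: 5, 2, 6, 4, 3, 1
Ranks of variable 2: 4, 3, 1, 5, 2, 6
d = r₁ − r₂: 1, -1, 5, -1, 1, -5
d²: 1, 1, 25, 1, 1, 25; Σd² = 54
ρ = 1 − 6·54/(6·35) = 1 − 324/210 = -0.543

-0.543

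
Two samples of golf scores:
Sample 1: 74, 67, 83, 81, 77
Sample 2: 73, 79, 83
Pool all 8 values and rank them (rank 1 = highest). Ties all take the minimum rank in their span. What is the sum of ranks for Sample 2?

12

Sorted (descending): 83, 83, 81, 79, 77, 74, 73, 67
The 2 values of 83 occupy positions 1–2 → each gets rank 1.
Sample 2 values → pooled ranks: 73→7, 79→4, 83→1
Rank sum = 7 + 4 + 1 = 12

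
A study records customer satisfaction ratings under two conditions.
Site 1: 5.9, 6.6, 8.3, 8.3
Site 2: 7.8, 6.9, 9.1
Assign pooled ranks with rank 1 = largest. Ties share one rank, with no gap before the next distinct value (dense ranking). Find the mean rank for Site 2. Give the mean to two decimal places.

Sorted (descending): 9.1, 8.3, 8.3, 7.8, 6.9, 6.6, 5.9
The 2 values of 8.3 share dense rank 2.
Remaining distinct values take the next consecutive integers.
Site 2 values → pooled ranks: 7.8→3, 6.9→4, 9.1→1
Mean rank = (3 + 4 + 1) / 3 = 2.67

2.67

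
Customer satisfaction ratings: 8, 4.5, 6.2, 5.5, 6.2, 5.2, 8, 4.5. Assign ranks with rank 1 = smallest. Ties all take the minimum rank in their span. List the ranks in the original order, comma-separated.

7, 1, 5, 4, 5, 3, 7, 1

Sorted (ascending): 4.5, 4.5, 5.2, 5.5, 6.2, 6.2, 8, 8
The 2 values of 4.5 occupy positions 1–2 → each gets rank 1.
The 2 values of 6.2 occupy positions 5–6 → each gets rank 5.
The 2 values of 8 occupy positions 7–8 → each gets rank 7.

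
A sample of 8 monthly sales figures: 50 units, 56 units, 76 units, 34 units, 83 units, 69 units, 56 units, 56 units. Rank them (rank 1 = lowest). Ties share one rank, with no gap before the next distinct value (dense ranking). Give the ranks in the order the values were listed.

Sorted (ascending): 34, 50, 56, 56, 56, 69, 76, 83
The 3 values of 56 share dense rank 3.
Remaining distinct values take the next consecutive integers.

2, 3, 5, 1, 6, 4, 3, 3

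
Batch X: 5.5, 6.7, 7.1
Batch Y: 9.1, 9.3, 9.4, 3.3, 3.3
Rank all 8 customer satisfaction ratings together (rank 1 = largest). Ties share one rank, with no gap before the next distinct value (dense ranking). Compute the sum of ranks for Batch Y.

20

Sorted (descending): 9.4, 9.3, 9.1, 7.1, 6.7, 5.5, 3.3, 3.3
The 2 values of 3.3 share dense rank 7.
Remaining distinct values take the next consecutive integers.
Batch Y values → pooled ranks: 9.1→3, 9.3→2, 9.4→1, 3.3→7, 3.3→7
Rank sum = 3 + 2 + 1 + 7 + 7 = 20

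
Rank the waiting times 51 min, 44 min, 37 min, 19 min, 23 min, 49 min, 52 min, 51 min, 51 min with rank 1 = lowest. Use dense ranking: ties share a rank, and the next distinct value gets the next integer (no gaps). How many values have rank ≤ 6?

Sorted (ascending): 19, 23, 37, 44, 49, 51, 51, 51, 52
The 3 values of 51 share dense rank 6.
Remaining distinct values take the next consecutive integers.
Ranks ≤ 6: {1, 2, 3, 4, 5, 6, 6, 6} → 8 values.

8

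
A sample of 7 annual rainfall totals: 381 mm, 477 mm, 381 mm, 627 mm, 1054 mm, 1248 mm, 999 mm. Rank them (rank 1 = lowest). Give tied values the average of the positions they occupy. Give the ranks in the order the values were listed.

Sorted (ascending): 381, 381, 477, 627, 999, 1054, 1248
The 2 values of 381 occupy positions 1–2 → average rank (1+2)/2 = 1.5.

1.5, 3, 1.5, 4, 6, 7, 5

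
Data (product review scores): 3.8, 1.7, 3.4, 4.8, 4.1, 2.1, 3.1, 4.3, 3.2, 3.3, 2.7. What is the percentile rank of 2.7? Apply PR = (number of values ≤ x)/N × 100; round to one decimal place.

N = 11.
Strictly below 2.7: 2. Equal to 2.7: 1.
PR = 3/11 × 100 = 27.3

27.3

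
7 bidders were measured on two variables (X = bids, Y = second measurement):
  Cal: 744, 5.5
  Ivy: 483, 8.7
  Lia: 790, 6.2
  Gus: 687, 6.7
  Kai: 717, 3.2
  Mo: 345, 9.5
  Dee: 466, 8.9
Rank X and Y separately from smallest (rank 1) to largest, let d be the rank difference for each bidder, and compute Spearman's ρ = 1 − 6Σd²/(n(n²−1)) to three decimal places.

-0.857

Ranks of variable 1: 6, 3, 7, 4, 5, 1, 2
Ranks of variable 2: 2, 5, 3, 4, 1, 7, 6
d = r₁ − r₂: 4, -2, 4, 0, 4, -6, -4
d²: 16, 4, 16, 0, 16, 36, 16; Σd² = 104
ρ = 1 − 6·104/(7·48) = 1 − 624/336 = -0.857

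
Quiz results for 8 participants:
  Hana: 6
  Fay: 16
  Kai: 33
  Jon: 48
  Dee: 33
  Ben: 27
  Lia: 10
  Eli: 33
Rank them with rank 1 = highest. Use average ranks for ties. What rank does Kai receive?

Sorted (descending): 48, 33, 33, 33, 27, 16, 10, 6
The 3 values of 33 occupy positions 2–4 → average rank 3.
Kai has value 33 → rank 3.

3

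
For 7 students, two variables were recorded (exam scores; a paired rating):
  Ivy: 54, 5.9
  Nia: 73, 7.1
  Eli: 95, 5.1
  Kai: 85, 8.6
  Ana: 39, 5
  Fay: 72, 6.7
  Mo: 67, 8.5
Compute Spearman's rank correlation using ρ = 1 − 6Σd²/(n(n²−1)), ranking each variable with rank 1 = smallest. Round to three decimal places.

Ranks of variable 1: 2, 5, 7, 6, 1, 4, 3
Ranks of variable 2: 3, 5, 2, 7, 1, 4, 6
d = r₁ − r₂: -1, 0, 5, -1, 0, 0, -3
d²: 1, 0, 25, 1, 0, 0, 9; Σd² = 36
ρ = 1 − 6·36/(7·48) = 1 − 216/336 = 0.357

0.357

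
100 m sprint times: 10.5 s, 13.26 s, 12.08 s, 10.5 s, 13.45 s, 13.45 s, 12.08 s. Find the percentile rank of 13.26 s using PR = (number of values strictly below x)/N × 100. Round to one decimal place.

57.1

N = 7.
Strictly below 13.26: 4. Equal to 13.26: 1.
PR = 4/7 × 100 = 57.1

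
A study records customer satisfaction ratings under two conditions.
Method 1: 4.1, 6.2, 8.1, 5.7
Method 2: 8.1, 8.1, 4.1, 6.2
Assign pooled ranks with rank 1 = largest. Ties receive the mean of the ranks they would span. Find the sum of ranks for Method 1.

Sorted (descending): 8.1, 8.1, 8.1, 6.2, 6.2, 5.7, 4.1, 4.1
The 3 values of 8.1 occupy positions 1–3 → average rank 2.
The 2 values of 6.2 occupy positions 4–5 → average rank (4+5)/2 = 4.5.
The 2 values of 4.1 occupy positions 7–8 → average rank (7+8)/2 = 7.5.
Method 1 values → pooled ranks: 4.1→7.5, 6.2→4.5, 8.1→2, 5.7→6
Rank sum = 7.5 + 4.5 + 2 + 6 = 20

20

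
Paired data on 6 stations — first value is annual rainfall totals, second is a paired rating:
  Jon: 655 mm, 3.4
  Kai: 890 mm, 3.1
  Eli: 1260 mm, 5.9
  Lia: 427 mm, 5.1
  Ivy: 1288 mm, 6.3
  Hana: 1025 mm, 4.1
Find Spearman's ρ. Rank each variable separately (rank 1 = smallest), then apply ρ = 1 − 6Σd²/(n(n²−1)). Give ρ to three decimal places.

Ranks of variable 1: 2, 3, 5, 1, 6, 4
Ranks of variable 2: 2, 1, 5, 4, 6, 3
d = r₁ − r₂: 0, 2, 0, -3, 0, 1
d²: 0, 4, 0, 9, 0, 1; Σd² = 14
ρ = 1 − 6·14/(6·35) = 1 − 84/210 = 0.600

0.600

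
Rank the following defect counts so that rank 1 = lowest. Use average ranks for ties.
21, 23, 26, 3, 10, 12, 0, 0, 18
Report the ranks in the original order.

Sorted (ascending): 0, 0, 3, 10, 12, 18, 21, 23, 26
The 2 values of 0 occupy positions 1–2 → average rank (1+2)/2 = 1.5.

7, 8, 9, 3, 4, 5, 1.5, 1.5, 6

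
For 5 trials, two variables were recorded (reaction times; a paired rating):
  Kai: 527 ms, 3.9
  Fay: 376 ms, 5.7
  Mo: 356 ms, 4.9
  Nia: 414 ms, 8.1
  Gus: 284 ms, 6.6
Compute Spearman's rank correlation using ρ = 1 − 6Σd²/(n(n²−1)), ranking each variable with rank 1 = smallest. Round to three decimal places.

-0.300

Ranks of variable 1: 5, 3, 2, 4, 1
Ranks of variable 2: 1, 3, 2, 5, 4
d = r₁ − r₂: 4, 0, 0, -1, -3
d²: 16, 0, 0, 1, 9; Σd² = 26
ρ = 1 − 6·26/(5·24) = 1 − 156/120 = -0.300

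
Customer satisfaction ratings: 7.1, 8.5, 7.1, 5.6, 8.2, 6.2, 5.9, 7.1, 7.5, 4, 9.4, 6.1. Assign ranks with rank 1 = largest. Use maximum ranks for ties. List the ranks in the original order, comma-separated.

7, 2, 7, 11, 3, 8, 10, 7, 4, 12, 1, 9

Sorted (descending): 9.4, 8.5, 8.2, 7.5, 7.1, 7.1, 7.1, 6.2, 6.1, 5.9, 5.6, 4
The 3 values of 7.1 occupy positions 5–7 → each gets rank 7.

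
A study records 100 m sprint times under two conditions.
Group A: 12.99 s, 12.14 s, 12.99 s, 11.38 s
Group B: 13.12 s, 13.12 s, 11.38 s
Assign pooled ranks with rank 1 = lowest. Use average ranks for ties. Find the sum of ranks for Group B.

Sorted (ascending): 11.38, 11.38, 12.14, 12.99, 12.99, 13.12, 13.12
The 2 values of 11.38 occupy positions 1–2 → average rank (1+2)/2 = 1.5.
The 2 values of 12.99 occupy positions 4–5 → average rank (4+5)/2 = 4.5.
The 2 values of 13.12 occupy positions 6–7 → average rank (6+7)/2 = 6.5.
Group B values → pooled ranks: 13.12→6.5, 13.12→6.5, 11.38→1.5
Rank sum = 6.5 + 6.5 + 1.5 = 14.5

14.5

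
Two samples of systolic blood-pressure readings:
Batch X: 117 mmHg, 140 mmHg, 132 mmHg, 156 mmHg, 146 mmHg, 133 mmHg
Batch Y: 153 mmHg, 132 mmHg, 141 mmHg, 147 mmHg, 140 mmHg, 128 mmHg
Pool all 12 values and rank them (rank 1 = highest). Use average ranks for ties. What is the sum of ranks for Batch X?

Sorted (descending): 156, 153, 147, 146, 141, 140, 140, 133, 132, 132, 128, 117
The 2 values of 140 occupy positions 6–7 → average rank (6+7)/2 = 6.5.
The 2 values of 132 occupy positions 9–10 → average rank (9+10)/2 = 9.5.
Batch X values → pooled ranks: 117→12, 140→6.5, 132→9.5, 156→1, 146→4, 133→8
Rank sum = 12 + 6.5 + 9.5 + 1 + 4 + 8 = 41

41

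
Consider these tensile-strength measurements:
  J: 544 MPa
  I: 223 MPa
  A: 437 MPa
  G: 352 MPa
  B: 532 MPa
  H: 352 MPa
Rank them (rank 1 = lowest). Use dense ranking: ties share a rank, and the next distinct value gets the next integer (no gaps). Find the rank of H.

2

Sorted (ascending): 223, 352, 352, 437, 532, 544
The 2 values of 352 share dense rank 2.
Remaining distinct values take the next consecutive integers.
H has value 352 MPa → rank 2.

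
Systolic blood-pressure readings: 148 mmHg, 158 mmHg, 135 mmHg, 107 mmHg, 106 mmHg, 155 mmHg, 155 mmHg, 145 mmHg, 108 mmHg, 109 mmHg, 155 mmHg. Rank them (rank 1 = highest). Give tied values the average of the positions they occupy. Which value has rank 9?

Sorted (descending): 158, 155, 155, 155, 148, 145, 135, 109, 108, 107, 106
The 3 values of 155 occupy positions 2–4 → average rank 3.
Rank 9 → value 108.

108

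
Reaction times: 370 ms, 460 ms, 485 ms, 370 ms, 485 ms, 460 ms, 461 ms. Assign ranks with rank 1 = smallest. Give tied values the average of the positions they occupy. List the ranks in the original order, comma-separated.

1.5, 3.5, 6.5, 1.5, 6.5, 3.5, 5

Sorted (ascending): 370, 370, 460, 460, 461, 485, 485
The 2 values of 370 occupy positions 1–2 → average rank (1+2)/2 = 1.5.
The 2 values of 460 occupy positions 3–4 → average rank (3+4)/2 = 3.5.
The 2 values of 485 occupy positions 6–7 → average rank (6+7)/2 = 6.5.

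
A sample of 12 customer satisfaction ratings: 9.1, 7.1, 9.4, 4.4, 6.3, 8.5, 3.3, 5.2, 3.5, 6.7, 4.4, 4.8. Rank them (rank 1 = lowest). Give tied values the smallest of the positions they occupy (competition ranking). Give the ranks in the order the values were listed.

Sorted (ascending): 3.3, 3.5, 4.4, 4.4, 4.8, 5.2, 6.3, 6.7, 7.1, 8.5, 9.1, 9.4
The 2 values of 4.4 occupy positions 3–4 → each gets rank 3.

11, 9, 12, 3, 7, 10, 1, 6, 2, 8, 3, 5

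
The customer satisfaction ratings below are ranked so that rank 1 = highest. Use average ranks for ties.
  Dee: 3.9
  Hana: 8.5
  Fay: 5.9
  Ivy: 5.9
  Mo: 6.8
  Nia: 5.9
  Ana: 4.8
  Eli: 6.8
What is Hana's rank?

Sorted (descending): 8.5, 6.8, 6.8, 5.9, 5.9, 5.9, 4.8, 3.9
The 2 values of 6.8 occupy positions 2–3 → average rank (2+3)/2 = 2.5.
The 3 values of 5.9 occupy positions 4–6 → average rank 5.
Hana has value 8.5 → rank 1.

1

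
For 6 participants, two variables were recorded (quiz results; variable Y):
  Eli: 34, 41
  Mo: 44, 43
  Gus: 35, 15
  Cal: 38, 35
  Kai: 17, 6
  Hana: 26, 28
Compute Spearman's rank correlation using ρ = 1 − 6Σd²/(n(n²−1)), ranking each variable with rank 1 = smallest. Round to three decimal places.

0.714

Ranks of variable 1: 3, 6, 4, 5, 1, 2
Ranks of variable 2: 5, 6, 2, 4, 1, 3
d = r₁ − r₂: -2, 0, 2, 1, 0, -1
d²: 4, 0, 4, 1, 0, 1; Σd² = 10
ρ = 1 − 6·10/(6·35) = 1 − 60/210 = 0.714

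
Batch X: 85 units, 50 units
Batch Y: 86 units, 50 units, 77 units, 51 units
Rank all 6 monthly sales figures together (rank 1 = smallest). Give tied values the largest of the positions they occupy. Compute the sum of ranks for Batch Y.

15

Sorted (ascending): 50, 50, 51, 77, 85, 86
The 2 values of 50 occupy positions 1–2 → each gets rank 2.
Batch Y values → pooled ranks: 86→6, 50→2, 77→4, 51→3
Rank sum = 6 + 2 + 4 + 3 = 15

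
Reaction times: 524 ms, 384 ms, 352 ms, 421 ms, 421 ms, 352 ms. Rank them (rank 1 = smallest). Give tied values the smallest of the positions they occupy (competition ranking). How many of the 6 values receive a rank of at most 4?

5

Sorted (ascending): 352, 352, 384, 421, 421, 524
The 2 values of 352 occupy positions 1–2 → each gets rank 1.
The 2 values of 421 occupy positions 4–5 → each gets rank 4.
Ranks ≤ 4: {1, 1, 3, 4, 4} → 5 values.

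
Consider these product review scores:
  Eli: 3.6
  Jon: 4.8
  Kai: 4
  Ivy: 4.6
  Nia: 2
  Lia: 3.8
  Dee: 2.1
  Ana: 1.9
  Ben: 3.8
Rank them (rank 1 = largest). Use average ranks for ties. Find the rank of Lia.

Sorted (descending): 4.8, 4.6, 4, 3.8, 3.8, 3.6, 2.1, 2, 1.9
The 2 values of 3.8 occupy positions 4–5 → average rank (4+5)/2 = 4.5.
Lia has value 3.8 → rank 4.5.

4.5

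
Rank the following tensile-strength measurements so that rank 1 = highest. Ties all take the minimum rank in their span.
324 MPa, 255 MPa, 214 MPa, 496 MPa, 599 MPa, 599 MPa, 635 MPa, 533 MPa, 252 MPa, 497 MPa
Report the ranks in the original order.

Sorted (descending): 635, 599, 599, 533, 497, 496, 324, 255, 252, 214
The 2 values of 599 occupy positions 2–3 → each gets rank 2.

7, 8, 10, 6, 2, 2, 1, 4, 9, 5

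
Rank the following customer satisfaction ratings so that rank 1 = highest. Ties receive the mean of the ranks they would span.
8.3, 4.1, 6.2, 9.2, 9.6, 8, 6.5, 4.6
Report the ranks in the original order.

Sorted (descending): 9.6, 9.2, 8.3, 8, 6.5, 6.2, 4.6, 4.1
No ties — each value takes its position as its rank.

3, 8, 6, 2, 1, 4, 5, 7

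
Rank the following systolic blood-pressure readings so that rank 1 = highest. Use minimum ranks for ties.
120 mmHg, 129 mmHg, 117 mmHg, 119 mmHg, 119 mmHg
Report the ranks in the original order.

2, 1, 5, 3, 3

Sorted (descending): 129, 120, 119, 119, 117
The 2 values of 119 occupy positions 3–4 → each gets rank 3.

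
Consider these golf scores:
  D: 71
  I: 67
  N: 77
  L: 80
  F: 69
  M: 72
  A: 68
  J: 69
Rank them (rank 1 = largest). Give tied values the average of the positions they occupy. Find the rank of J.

Sorted (descending): 80, 77, 72, 71, 69, 69, 68, 67
The 2 values of 69 occupy positions 5–6 → average rank (5+6)/2 = 5.5.
J has value 69 → rank 5.5.

5.5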